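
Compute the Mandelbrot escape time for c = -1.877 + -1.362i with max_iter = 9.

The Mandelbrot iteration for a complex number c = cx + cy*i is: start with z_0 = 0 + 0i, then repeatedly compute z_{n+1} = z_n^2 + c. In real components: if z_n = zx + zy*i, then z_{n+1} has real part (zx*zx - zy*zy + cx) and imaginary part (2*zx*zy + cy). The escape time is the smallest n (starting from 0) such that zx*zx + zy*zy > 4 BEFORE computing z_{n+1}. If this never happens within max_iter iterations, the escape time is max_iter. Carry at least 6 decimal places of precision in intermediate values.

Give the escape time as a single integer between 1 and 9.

z_0 = 0 + 0i, c = -1.8770 + -1.3620i
Iter 1: z = -1.8770 + -1.3620i, |z|^2 = 5.3782
Escaped at iteration 1

Answer: 1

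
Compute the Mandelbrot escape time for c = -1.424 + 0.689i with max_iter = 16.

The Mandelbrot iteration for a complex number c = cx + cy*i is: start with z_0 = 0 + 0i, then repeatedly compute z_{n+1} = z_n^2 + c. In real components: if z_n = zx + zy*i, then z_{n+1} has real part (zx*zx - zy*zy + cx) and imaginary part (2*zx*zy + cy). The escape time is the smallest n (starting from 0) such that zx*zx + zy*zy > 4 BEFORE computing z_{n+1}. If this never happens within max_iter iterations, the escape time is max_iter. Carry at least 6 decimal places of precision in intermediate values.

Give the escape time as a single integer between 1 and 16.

Answer: 3

Derivation:
z_0 = 0 + 0i, c = -1.4240 + 0.6890i
Iter 1: z = -1.4240 + 0.6890i, |z|^2 = 2.5025
Iter 2: z = 0.1291 + -1.2733i, |z|^2 = 1.6379
Iter 3: z = -3.0286 + 0.3604i, |z|^2 = 9.3021
Escaped at iteration 3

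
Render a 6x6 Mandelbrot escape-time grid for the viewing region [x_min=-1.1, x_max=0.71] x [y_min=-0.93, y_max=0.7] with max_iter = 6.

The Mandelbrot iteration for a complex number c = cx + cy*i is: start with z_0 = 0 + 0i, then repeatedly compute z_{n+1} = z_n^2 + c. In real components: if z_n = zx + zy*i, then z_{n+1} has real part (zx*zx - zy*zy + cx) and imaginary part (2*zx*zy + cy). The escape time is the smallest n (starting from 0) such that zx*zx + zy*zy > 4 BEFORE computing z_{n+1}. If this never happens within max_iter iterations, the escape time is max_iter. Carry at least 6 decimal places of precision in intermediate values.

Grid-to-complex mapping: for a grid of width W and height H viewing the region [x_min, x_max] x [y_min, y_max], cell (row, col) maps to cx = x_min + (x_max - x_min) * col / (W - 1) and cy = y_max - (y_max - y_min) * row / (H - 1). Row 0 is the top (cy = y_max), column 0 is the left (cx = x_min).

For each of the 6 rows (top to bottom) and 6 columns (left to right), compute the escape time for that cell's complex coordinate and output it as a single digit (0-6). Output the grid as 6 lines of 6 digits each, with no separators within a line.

Answer: 356663
666663
666663
666663
466663
345632

Derivation:
(row=0, col=0): c = -1.1000 + 0.7000i → escape time 3
(row=0, col=1): c = -0.7380 + 0.7000i → escape time 5
(row=0, col=2): c = -0.3760 + 0.7000i → escape time 6
(row=0, col=3): c = -0.0140 + 0.7000i → escape time 6
(row=0, col=4): c = 0.3480 + 0.7000i → escape time 6
(row=0, col=5): c = 0.7100 + 0.7000i → escape time 3
(row=1, col=0): c = -1.1000 + 0.3740i → escape time 6
(row=1, col=1): c = -0.7380 + 0.3740i → escape time 6
(row=1, col=2): c = -0.3760 + 0.3740i → escape time 6
(row=1, col=3): c = -0.0140 + 0.3740i → escape time 6
(row=1, col=4): c = 0.3480 + 0.3740i → escape time 6
(row=1, col=5): c = 0.7100 + 0.3740i → escape time 3
(row=2, col=0): c = -1.1000 + 0.0480i → escape time 6
(row=2, col=1): c = -0.7380 + 0.0480i → escape time 6
(row=2, col=2): c = -0.3760 + 0.0480i → escape time 6
(row=2, col=3): c = -0.0140 + 0.0480i → escape time 6
(row=2, col=4): c = 0.3480 + 0.0480i → escape time 6
(row=2, col=5): c = 0.7100 + 0.0480i → escape time 3
(row=3, col=0): c = -1.1000 + -0.2780i → escape time 6
(row=3, col=1): c = -0.7380 + -0.2780i → escape time 6
(row=3, col=2): c = -0.3760 + -0.2780i → escape time 6
(row=3, col=3): c = -0.0140 + -0.2780i → escape time 6
(row=3, col=4): c = 0.3480 + -0.2780i → escape time 6
(row=3, col=5): c = 0.7100 + -0.2780i → escape time 3
(row=4, col=0): c = -1.1000 + -0.6040i → escape time 4
(row=4, col=1): c = -0.7380 + -0.6040i → escape time 6
(row=4, col=2): c = -0.3760 + -0.6040i → escape time 6
(row=4, col=3): c = -0.0140 + -0.6040i → escape time 6
(row=4, col=4): c = 0.3480 + -0.6040i → escape time 6
(row=4, col=5): c = 0.7100 + -0.6040i → escape time 3
(row=5, col=0): c = -1.1000 + -0.9300i → escape time 3
(row=5, col=1): c = -0.7380 + -0.9300i → escape time 4
(row=5, col=2): c = -0.3760 + -0.9300i → escape time 5
(row=5, col=3): c = -0.0140 + -0.9300i → escape time 6
(row=5, col=4): c = 0.3480 + -0.9300i → escape time 3
(row=5, col=5): c = 0.7100 + -0.9300i → escape time 2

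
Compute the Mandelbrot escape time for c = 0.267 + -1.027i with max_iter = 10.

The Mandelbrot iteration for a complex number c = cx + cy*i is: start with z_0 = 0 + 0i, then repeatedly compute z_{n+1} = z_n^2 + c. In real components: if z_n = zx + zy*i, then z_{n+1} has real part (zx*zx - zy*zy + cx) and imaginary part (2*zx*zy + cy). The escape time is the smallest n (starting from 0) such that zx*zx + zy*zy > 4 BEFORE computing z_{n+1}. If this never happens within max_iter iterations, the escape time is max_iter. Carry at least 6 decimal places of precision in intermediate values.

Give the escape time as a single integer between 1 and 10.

z_0 = 0 + 0i, c = 0.2670 + -1.0270i
Iter 1: z = 0.2670 + -1.0270i, |z|^2 = 1.1260
Iter 2: z = -0.7164 + -1.5754i, |z|^2 = 2.9952
Iter 3: z = -1.7017 + 1.2304i, |z|^2 = 4.4095
Escaped at iteration 3

Answer: 3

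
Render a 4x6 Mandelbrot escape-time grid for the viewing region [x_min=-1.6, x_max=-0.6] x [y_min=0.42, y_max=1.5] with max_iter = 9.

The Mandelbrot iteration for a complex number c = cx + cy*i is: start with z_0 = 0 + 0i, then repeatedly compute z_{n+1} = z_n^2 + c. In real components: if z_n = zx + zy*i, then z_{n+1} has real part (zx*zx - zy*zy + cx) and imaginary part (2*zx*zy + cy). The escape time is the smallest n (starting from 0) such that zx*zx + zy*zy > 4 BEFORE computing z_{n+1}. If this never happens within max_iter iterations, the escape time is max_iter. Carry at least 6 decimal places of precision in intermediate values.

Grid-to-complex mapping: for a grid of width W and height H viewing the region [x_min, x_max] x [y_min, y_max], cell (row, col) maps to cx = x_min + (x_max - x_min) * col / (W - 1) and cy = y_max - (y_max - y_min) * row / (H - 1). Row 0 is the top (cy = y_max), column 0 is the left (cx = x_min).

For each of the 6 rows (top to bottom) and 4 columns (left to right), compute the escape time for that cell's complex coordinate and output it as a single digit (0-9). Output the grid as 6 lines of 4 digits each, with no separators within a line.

(row=0, col=0): c = -1.6000 + 1.5000i → escape time 1
(row=0, col=1): c = -1.2667 + 1.5000i → escape time 2
(row=0, col=2): c = -0.9333 + 1.5000i → escape time 2
(row=0, col=3): c = -0.6000 + 1.5000i → escape time 2
(row=1, col=0): c = -1.6000 + 1.2840i → escape time 1
(row=1, col=1): c = -1.2667 + 1.2840i → escape time 2
(row=1, col=2): c = -0.9333 + 1.2840i → escape time 2
(row=1, col=3): c = -0.6000 + 1.2840i → escape time 3
(row=2, col=0): c = -1.6000 + 1.0680i → escape time 2
(row=2, col=1): c = -1.2667 + 1.0680i → escape time 3
(row=2, col=2): c = -0.9333 + 1.0680i → escape time 3
(row=2, col=3): c = -0.6000 + 1.0680i → escape time 3
(row=3, col=0): c = -1.6000 + 0.8520i → escape time 3
(row=3, col=1): c = -1.2667 + 0.8520i → escape time 3
(row=3, col=2): c = -0.9333 + 0.8520i → escape time 3
(row=3, col=3): c = -0.6000 + 0.8520i → escape time 4
(row=4, col=0): c = -1.6000 + 0.6360i → escape time 3
(row=4, col=1): c = -1.2667 + 0.6360i → escape time 3
(row=4, col=2): c = -0.9333 + 0.6360i → escape time 4
(row=4, col=3): c = -0.6000 + 0.6360i → escape time 9
(row=5, col=0): c = -1.6000 + 0.4200i → escape time 3
(row=5, col=1): c = -1.2667 + 0.4200i → escape time 9
(row=5, col=2): c = -0.9333 + 0.4200i → escape time 6
(row=5, col=3): c = -0.6000 + 0.4200i → escape time 9

Answer: 1222
1223
2333
3334
3349
3969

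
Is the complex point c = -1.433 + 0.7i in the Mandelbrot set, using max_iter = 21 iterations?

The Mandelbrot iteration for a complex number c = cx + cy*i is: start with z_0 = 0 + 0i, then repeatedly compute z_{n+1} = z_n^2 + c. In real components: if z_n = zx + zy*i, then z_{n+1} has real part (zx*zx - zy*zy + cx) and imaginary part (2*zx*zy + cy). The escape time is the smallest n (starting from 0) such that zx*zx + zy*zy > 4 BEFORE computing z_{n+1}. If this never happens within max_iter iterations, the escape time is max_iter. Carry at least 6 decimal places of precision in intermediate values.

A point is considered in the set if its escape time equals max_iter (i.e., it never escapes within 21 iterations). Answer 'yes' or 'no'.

Answer: no

Derivation:
z_0 = 0 + 0i, c = -1.4330 + 0.7000i
Iter 1: z = -1.4330 + 0.7000i, |z|^2 = 2.5435
Iter 2: z = 0.1305 + -1.3062i, |z|^2 = 1.7232
Iter 3: z = -3.1221 + 0.3591i, |z|^2 = 9.8767
Escaped at iteration 3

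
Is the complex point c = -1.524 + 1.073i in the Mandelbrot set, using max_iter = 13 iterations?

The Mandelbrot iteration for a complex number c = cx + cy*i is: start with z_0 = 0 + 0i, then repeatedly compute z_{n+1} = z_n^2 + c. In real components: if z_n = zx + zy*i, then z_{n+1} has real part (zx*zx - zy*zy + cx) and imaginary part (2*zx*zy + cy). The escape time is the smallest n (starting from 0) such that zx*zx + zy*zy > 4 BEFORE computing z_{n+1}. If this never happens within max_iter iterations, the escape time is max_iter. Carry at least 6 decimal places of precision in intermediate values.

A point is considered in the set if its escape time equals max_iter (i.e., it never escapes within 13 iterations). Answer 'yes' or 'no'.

Answer: no

Derivation:
z_0 = 0 + 0i, c = -1.5240 + 1.0730i
Iter 1: z = -1.5240 + 1.0730i, |z|^2 = 3.4739
Iter 2: z = -0.3528 + -2.1975i, |z|^2 = 4.9535
Escaped at iteration 2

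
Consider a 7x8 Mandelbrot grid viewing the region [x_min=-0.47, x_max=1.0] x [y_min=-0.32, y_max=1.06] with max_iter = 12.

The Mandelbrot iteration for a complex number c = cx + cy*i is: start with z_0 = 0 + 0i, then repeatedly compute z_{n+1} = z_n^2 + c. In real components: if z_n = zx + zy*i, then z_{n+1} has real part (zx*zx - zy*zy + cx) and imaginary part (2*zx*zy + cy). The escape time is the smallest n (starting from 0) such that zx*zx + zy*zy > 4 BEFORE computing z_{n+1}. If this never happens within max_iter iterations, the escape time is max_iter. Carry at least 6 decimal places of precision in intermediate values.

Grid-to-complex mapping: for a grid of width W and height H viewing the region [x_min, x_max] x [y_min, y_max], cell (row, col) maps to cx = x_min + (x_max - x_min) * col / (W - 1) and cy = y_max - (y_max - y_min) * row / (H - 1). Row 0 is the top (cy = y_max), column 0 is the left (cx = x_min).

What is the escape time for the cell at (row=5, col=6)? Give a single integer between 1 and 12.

z_0 = 0 + 0i, c = 1.0000 + 0.0743i
Iter 1: z = 1.0000 + 0.0743i, |z|^2 = 1.0055
Iter 2: z = 1.9945 + 0.2229i, |z|^2 = 4.0276
Escaped at iteration 2

Answer: 2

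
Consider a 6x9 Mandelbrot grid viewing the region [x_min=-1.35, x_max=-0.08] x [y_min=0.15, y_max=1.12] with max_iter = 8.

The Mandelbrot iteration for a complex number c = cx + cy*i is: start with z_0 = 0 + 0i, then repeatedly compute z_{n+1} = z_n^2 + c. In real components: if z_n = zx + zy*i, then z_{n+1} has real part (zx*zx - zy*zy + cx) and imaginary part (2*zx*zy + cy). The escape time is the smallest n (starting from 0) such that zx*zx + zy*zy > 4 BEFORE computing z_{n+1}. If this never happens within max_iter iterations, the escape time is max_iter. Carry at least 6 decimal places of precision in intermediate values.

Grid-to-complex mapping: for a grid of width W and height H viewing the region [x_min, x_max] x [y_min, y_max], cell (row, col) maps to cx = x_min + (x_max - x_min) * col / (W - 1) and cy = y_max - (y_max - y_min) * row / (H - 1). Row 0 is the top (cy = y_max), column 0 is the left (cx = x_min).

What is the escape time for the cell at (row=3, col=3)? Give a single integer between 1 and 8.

Answer: 5

Derivation:
z_0 = 0 + 0i, c = -0.5880 + 0.7563i
Iter 1: z = -0.5880 + 0.7563i, |z|^2 = 0.9177
Iter 2: z = -0.8142 + -0.1331i, |z|^2 = 0.6806
Iter 3: z = 0.0572 + 0.9730i, |z|^2 = 0.9500
Iter 4: z = -1.5314 + 0.8675i, |z|^2 = 3.0978
Iter 5: z = 1.0048 + -1.9007i, |z|^2 = 4.6222
Escaped at iteration 5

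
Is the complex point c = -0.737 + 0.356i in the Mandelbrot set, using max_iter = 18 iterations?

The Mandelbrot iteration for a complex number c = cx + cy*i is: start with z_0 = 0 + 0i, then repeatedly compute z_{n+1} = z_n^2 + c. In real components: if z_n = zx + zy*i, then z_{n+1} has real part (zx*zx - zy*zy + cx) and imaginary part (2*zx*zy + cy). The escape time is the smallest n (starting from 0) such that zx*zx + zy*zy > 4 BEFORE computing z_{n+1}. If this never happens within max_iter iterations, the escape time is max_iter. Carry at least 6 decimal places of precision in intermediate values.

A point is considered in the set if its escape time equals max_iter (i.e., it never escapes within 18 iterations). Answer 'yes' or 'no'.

z_0 = 0 + 0i, c = -0.7370 + 0.3560i
Iter 1: z = -0.7370 + 0.3560i, |z|^2 = 0.6699
Iter 2: z = -0.3206 + -0.1687i, |z|^2 = 0.1312
Iter 3: z = -0.6627 + 0.4642i, |z|^2 = 0.6547
Iter 4: z = -0.5133 + -0.2592i, |z|^2 = 0.3307
Iter 5: z = -0.5407 + 0.6221i, |z|^2 = 0.6795
Iter 6: z = -0.8316 + -0.3168i, |z|^2 = 0.7920
Iter 7: z = -0.1458 + 0.8830i, |z|^2 = 0.8009
Iter 8: z = -1.4954 + 0.0986i, |z|^2 = 2.2460
Iter 9: z = 1.4895 + 0.0611i, |z|^2 = 2.2225
Iter 10: z = 1.4780 + 0.5381i, |z|^2 = 2.4739
Iter 11: z = 1.1579 + 1.9465i, |z|^2 = 5.1296
Escaped at iteration 11

Answer: no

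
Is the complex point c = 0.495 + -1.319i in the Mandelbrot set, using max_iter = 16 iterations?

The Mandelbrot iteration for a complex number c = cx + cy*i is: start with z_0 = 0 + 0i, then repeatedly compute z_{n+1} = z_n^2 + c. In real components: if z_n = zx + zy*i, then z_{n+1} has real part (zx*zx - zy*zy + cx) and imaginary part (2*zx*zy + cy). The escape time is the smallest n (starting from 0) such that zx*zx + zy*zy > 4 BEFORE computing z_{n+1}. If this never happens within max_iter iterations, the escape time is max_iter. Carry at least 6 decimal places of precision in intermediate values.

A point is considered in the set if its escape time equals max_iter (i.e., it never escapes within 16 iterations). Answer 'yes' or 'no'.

Answer: no

Derivation:
z_0 = 0 + 0i, c = 0.4950 + -1.3190i
Iter 1: z = 0.4950 + -1.3190i, |z|^2 = 1.9848
Iter 2: z = -0.9997 + -2.6248i, |z|^2 = 7.8891
Escaped at iteration 2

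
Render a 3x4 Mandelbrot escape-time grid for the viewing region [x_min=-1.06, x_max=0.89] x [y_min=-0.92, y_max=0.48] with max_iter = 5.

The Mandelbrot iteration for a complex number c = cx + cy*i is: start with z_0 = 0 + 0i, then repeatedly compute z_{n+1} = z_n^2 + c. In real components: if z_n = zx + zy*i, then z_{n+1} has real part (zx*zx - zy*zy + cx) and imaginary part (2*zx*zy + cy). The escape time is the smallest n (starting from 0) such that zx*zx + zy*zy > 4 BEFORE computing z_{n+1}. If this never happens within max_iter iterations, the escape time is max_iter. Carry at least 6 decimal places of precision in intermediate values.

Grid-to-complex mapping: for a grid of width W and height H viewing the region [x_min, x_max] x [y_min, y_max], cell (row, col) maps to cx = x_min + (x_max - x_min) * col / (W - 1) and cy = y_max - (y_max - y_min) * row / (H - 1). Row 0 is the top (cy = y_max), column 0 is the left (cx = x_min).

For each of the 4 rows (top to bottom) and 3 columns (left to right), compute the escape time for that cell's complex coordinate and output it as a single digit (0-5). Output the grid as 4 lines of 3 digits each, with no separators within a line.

Answer: 553
553
553
352

Derivation:
(row=0, col=0): c = -1.0600 + 0.4800i → escape time 5
(row=0, col=1): c = -0.0850 + 0.4800i → escape time 5
(row=0, col=2): c = 0.8900 + 0.4800i → escape time 3
(row=1, col=0): c = -1.0600 + 0.0133i → escape time 5
(row=1, col=1): c = -0.0850 + 0.0133i → escape time 5
(row=1, col=2): c = 0.8900 + 0.0133i → escape time 3
(row=2, col=0): c = -1.0600 + -0.4533i → escape time 5
(row=2, col=1): c = -0.0850 + -0.4533i → escape time 5
(row=2, col=2): c = 0.8900 + -0.4533i → escape time 3
(row=3, col=0): c = -1.0600 + -0.9200i → escape time 3
(row=3, col=1): c = -0.0850 + -0.9200i → escape time 5
(row=3, col=2): c = 0.8900 + -0.9200i → escape time 2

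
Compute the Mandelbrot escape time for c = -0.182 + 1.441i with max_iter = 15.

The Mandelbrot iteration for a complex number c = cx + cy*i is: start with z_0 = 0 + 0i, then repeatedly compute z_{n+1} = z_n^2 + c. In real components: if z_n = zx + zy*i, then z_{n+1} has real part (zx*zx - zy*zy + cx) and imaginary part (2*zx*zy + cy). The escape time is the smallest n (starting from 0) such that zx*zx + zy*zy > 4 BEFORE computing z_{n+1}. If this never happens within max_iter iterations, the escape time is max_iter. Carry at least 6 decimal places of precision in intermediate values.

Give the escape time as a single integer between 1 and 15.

Answer: 2

Derivation:
z_0 = 0 + 0i, c = -0.1820 + 1.4410i
Iter 1: z = -0.1820 + 1.4410i, |z|^2 = 2.1096
Iter 2: z = -2.2254 + 0.9165i, |z|^2 = 5.7921
Escaped at iteration 2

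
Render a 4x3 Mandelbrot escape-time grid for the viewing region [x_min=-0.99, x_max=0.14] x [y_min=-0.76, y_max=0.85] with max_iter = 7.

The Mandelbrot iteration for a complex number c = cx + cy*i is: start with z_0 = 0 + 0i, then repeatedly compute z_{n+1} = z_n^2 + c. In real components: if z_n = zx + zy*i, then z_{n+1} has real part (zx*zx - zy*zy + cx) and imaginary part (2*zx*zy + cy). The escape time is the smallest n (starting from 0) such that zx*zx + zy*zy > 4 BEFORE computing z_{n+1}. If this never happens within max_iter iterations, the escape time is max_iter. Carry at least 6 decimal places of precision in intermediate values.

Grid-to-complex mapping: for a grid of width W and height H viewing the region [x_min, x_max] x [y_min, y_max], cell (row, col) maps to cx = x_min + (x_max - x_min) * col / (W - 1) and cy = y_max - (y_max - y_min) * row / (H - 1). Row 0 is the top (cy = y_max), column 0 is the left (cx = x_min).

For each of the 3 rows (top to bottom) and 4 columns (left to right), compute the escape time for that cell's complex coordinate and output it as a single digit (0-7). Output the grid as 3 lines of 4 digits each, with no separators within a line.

Answer: 3475
7777
3576

Derivation:
(row=0, col=0): c = -0.9900 + 0.8500i → escape time 3
(row=0, col=1): c = -0.6133 + 0.8500i → escape time 4
(row=0, col=2): c = -0.2367 + 0.8500i → escape time 7
(row=0, col=3): c = 0.1400 + 0.8500i → escape time 5
(row=1, col=0): c = -0.9900 + 0.0450i → escape time 7
(row=1, col=1): c = -0.6133 + 0.0450i → escape time 7
(row=1, col=2): c = -0.2367 + 0.0450i → escape time 7
(row=1, col=3): c = 0.1400 + 0.0450i → escape time 7
(row=2, col=0): c = -0.9900 + -0.7600i → escape time 3
(row=2, col=1): c = -0.6133 + -0.7600i → escape time 5
(row=2, col=2): c = -0.2367 + -0.7600i → escape time 7
(row=2, col=3): c = 0.1400 + -0.7600i → escape time 6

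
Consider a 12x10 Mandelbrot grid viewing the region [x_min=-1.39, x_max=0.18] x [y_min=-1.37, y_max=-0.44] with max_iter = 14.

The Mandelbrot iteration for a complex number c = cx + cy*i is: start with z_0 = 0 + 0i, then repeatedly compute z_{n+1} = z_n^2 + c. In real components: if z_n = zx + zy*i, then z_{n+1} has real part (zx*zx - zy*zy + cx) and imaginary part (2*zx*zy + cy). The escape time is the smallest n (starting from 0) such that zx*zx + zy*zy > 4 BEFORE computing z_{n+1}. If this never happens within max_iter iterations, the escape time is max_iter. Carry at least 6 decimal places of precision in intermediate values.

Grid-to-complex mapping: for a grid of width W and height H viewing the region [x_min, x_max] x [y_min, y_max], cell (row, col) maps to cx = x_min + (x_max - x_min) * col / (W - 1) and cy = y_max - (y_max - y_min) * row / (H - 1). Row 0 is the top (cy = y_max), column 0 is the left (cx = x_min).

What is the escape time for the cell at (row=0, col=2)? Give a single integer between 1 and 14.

Answer: 6

Derivation:
z_0 = 0 + 0i, c = -1.1045 + -0.4400i
Iter 1: z = -1.1045 + -0.4400i, |z|^2 = 1.4136
Iter 2: z = -0.0781 + 0.5320i, |z|^2 = 0.2891
Iter 3: z = -1.3815 + -0.5231i, |z|^2 = 2.1821
Iter 4: z = 0.5302 + 1.0054i, |z|^2 = 1.2919
Iter 5: z = -1.8341 + 0.6262i, |z|^2 = 3.7561
Iter 6: z = 1.8674 + -2.7370i, |z|^2 = 10.9781
Escaped at iteration 6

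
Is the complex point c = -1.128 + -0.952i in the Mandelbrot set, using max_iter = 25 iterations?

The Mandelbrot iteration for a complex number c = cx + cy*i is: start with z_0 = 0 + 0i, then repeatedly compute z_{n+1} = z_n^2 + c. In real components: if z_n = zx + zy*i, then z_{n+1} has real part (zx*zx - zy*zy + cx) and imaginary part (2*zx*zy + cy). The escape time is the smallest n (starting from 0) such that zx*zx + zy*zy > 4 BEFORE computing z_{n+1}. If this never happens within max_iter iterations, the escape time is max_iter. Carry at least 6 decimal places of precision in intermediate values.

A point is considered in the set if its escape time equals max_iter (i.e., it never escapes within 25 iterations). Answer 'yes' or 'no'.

Answer: no

Derivation:
z_0 = 0 + 0i, c = -1.1280 + -0.9520i
Iter 1: z = -1.1280 + -0.9520i, |z|^2 = 2.1787
Iter 2: z = -0.7619 + 1.1957i, |z|^2 = 2.0102
Iter 3: z = -1.9772 + -2.7741i, |z|^2 = 11.6048
Escaped at iteration 3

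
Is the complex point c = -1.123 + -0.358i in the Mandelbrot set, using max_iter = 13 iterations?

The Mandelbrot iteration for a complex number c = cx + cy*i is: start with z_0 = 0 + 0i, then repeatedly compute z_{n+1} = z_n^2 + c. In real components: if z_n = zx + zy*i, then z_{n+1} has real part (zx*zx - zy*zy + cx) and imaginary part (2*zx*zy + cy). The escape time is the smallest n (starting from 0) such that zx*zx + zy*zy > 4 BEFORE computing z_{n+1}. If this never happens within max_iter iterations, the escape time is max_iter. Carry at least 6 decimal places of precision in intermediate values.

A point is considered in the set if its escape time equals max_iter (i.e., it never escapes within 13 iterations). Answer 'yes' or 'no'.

Answer: no

Derivation:
z_0 = 0 + 0i, c = -1.1230 + -0.3580i
Iter 1: z = -1.1230 + -0.3580i, |z|^2 = 1.3893
Iter 2: z = 0.0100 + 0.4461i, |z|^2 = 0.1991
Iter 3: z = -1.3219 + -0.3491i, |z|^2 = 1.8692
Iter 4: z = 0.5025 + 0.5650i, |z|^2 = 0.5717
Iter 5: z = -1.1897 + 0.2098i, |z|^2 = 1.4594
Iter 6: z = 0.2484 + -0.8571i, |z|^2 = 0.7963
Iter 7: z = -1.7960 + -0.7838i, |z|^2 = 3.8397
Iter 8: z = 1.4882 + 2.4572i, |z|^2 = 8.2524
Escaped at iteration 8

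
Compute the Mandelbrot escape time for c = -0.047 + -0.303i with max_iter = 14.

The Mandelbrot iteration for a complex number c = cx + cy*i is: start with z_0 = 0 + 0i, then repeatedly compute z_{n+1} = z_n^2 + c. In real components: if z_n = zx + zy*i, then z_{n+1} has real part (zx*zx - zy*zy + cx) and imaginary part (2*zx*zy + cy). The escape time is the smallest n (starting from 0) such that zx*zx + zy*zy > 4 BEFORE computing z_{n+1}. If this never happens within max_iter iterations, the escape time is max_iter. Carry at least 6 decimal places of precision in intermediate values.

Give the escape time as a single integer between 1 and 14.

z_0 = 0 + 0i, c = -0.0470 + -0.3030i
Iter 1: z = -0.0470 + -0.3030i, |z|^2 = 0.0940
Iter 2: z = -0.1366 + -0.2745i, |z|^2 = 0.0940
Iter 3: z = -0.1037 + -0.2280i, |z|^2 = 0.0627
Iter 4: z = -0.0882 + -0.2557i, |z|^2 = 0.0732
Iter 5: z = -0.1046 + -0.2579i, |z|^2 = 0.0774
Iter 6: z = -0.1026 + -0.2491i, |z|^2 = 0.0725
Iter 7: z = -0.0985 + -0.2519i, |z|^2 = 0.0732
Iter 8: z = -0.1008 + -0.2534i, |z|^2 = 0.0743
Iter 9: z = -0.1010 + -0.2519i, |z|^2 = 0.0737
Iter 10: z = -0.1003 + -0.2521i, |z|^2 = 0.0736
Iter 11: z = -0.1005 + -0.2524i, |z|^2 = 0.0738
Iter 12: z = -0.1006 + -0.2523i, |z|^2 = 0.0738
Iter 13: z = -0.1005 + -0.2522i, |z|^2 = 0.0737

Answer: 14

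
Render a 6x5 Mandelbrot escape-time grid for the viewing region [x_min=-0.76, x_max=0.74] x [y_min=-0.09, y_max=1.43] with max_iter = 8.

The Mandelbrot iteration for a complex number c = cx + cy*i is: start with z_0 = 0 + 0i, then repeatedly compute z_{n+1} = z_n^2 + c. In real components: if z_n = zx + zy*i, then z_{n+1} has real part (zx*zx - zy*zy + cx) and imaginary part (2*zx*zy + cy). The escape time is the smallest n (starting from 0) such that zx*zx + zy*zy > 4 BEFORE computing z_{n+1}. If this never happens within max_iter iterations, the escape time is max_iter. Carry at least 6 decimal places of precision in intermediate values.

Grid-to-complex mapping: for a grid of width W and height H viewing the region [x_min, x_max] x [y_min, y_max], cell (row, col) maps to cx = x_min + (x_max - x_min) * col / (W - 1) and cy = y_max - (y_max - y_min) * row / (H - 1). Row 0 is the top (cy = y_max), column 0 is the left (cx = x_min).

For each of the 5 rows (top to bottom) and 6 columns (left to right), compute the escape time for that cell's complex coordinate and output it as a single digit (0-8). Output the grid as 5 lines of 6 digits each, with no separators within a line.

(row=0, col=0): c = -0.7600 + 1.4300i → escape time 2
(row=0, col=1): c = -0.4600 + 1.4300i → escape time 2
(row=0, col=2): c = -0.1600 + 1.4300i → escape time 2
(row=0, col=3): c = 0.1400 + 1.4300i → escape time 2
(row=0, col=4): c = 0.4400 + 1.4300i → escape time 2
(row=0, col=5): c = 0.7400 + 1.4300i → escape time 2
(row=1, col=0): c = -0.7600 + 1.0500i → escape time 3
(row=1, col=1): c = -0.4600 + 1.0500i → escape time 4
(row=1, col=2): c = -0.1600 + 1.0500i → escape time 8
(row=1, col=3): c = 0.1400 + 1.0500i → escape time 4
(row=1, col=4): c = 0.4400 + 1.0500i → escape time 2
(row=1, col=5): c = 0.7400 + 1.0500i → escape time 2
(row=2, col=0): c = -0.7600 + 0.6700i → escape time 5
(row=2, col=1): c = -0.4600 + 0.6700i → escape time 8
(row=2, col=2): c = -0.1600 + 0.6700i → escape time 8
(row=2, col=3): c = 0.1400 + 0.6700i → escape time 8
(row=2, col=4): c = 0.4400 + 0.6700i → escape time 5
(row=2, col=5): c = 0.7400 + 0.6700i → escape time 3
(row=3, col=0): c = -0.7600 + 0.2900i → escape time 8
(row=3, col=1): c = -0.4600 + 0.2900i → escape time 8
(row=3, col=2): c = -0.1600 + 0.2900i → escape time 8
(row=3, col=3): c = 0.1400 + 0.2900i → escape time 8
(row=3, col=4): c = 0.4400 + 0.2900i → escape time 8
(row=3, col=5): c = 0.7400 + 0.2900i → escape time 3
(row=4, col=0): c = -0.7600 + -0.0900i → escape time 8
(row=4, col=1): c = -0.4600 + -0.0900i → escape time 8
(row=4, col=2): c = -0.1600 + -0.0900i → escape time 8
(row=4, col=3): c = 0.1400 + -0.0900i → escape time 8
(row=4, col=4): c = 0.4400 + -0.0900i → escape time 6
(row=4, col=5): c = 0.7400 + -0.0900i → escape time 3

Answer: 222222
348422
588853
888883
888863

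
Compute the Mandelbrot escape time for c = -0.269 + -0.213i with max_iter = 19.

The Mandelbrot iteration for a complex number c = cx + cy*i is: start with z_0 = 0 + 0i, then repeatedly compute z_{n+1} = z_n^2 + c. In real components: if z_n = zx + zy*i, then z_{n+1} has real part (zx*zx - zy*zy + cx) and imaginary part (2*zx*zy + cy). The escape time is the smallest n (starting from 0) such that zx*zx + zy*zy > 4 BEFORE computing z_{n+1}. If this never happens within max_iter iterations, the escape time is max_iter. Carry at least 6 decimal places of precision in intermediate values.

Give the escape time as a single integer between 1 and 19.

Answer: 19

Derivation:
z_0 = 0 + 0i, c = -0.2690 + -0.2130i
Iter 1: z = -0.2690 + -0.2130i, |z|^2 = 0.1177
Iter 2: z = -0.2420 + -0.0984i, |z|^2 = 0.0683
Iter 3: z = -0.2201 + -0.1654i, |z|^2 = 0.0758
Iter 4: z = -0.2479 + -0.1402i, |z|^2 = 0.0811
Iter 5: z = -0.2272 + -0.1435i, |z|^2 = 0.0722
Iter 6: z = -0.2380 + -0.1478i, |z|^2 = 0.0785
Iter 7: z = -0.2342 + -0.1427i, |z|^2 = 0.0752
Iter 8: z = -0.2345 + -0.1462i, |z|^2 = 0.0764
Iter 9: z = -0.2354 + -0.1444i, |z|^2 = 0.0763
Iter 10: z = -0.2345 + -0.1450i, |z|^2 = 0.0760
Iter 11: z = -0.2351 + -0.1450i, |z|^2 = 0.0763
Iter 12: z = -0.2348 + -0.1448i, |z|^2 = 0.0761
Iter 13: z = -0.2349 + -0.1450i, |z|^2 = 0.0762
Iter 14: z = -0.2349 + -0.1449i, |z|^2 = 0.0762
Iter 15: z = -0.2348 + -0.1449i, |z|^2 = 0.0762
Iter 16: z = -0.2349 + -0.1449i, |z|^2 = 0.0762
Iter 17: z = -0.2348 + -0.1449i, |z|^2 = 0.0762
Iter 18: z = -0.2349 + -0.1449i, |z|^2 = 0.0762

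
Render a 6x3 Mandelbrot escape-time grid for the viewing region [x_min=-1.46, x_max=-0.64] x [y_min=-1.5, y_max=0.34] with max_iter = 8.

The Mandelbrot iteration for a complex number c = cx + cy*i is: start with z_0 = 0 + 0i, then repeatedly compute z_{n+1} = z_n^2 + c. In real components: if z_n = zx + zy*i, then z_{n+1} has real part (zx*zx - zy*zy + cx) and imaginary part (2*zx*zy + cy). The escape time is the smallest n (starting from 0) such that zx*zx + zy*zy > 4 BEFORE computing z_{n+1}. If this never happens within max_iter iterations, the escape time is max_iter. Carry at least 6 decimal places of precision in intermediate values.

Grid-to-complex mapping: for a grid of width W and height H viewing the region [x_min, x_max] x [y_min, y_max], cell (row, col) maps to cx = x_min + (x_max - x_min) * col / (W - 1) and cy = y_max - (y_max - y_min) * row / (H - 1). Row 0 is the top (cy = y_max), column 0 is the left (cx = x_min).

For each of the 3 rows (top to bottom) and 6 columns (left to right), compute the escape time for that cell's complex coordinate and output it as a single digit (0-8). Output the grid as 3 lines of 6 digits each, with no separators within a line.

Answer: 588888
334558
122222

Derivation:
(row=0, col=0): c = -1.4600 + 0.3400i → escape time 5
(row=0, col=1): c = -1.2960 + 0.3400i → escape time 8
(row=0, col=2): c = -1.1320 + 0.3400i → escape time 8
(row=0, col=3): c = -0.9680 + 0.3400i → escape time 8
(row=0, col=4): c = -0.8040 + 0.3400i → escape time 8
(row=0, col=5): c = -0.6400 + 0.3400i → escape time 8
(row=1, col=0): c = -1.4600 + -0.5800i → escape time 3
(row=1, col=1): c = -1.2960 + -0.5800i → escape time 3
(row=1, col=2): c = -1.1320 + -0.5800i → escape time 4
(row=1, col=3): c = -0.9680 + -0.5800i → escape time 5
(row=1, col=4): c = -0.8040 + -0.5800i → escape time 5
(row=1, col=5): c = -0.6400 + -0.5800i → escape time 8
(row=2, col=0): c = -1.4600 + -1.5000i → escape time 1
(row=2, col=1): c = -1.2960 + -1.5000i → escape time 2
(row=2, col=2): c = -1.1320 + -1.5000i → escape time 2
(row=2, col=3): c = -0.9680 + -1.5000i → escape time 2
(row=2, col=4): c = -0.8040 + -1.5000i → escape time 2
(row=2, col=5): c = -0.6400 + -1.5000i → escape time 2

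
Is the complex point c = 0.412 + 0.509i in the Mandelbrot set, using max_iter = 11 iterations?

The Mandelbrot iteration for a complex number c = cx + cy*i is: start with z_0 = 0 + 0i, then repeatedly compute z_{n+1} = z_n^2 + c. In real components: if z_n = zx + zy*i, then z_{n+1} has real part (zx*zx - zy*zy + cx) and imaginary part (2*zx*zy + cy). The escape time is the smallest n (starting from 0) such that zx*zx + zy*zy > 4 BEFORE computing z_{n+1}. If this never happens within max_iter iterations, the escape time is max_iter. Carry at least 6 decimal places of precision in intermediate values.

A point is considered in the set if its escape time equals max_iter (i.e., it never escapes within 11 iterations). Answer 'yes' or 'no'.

Answer: no

Derivation:
z_0 = 0 + 0i, c = 0.4120 + 0.5090i
Iter 1: z = 0.4120 + 0.5090i, |z|^2 = 0.4288
Iter 2: z = 0.3227 + 0.9284i, |z|^2 = 0.9661
Iter 3: z = -0.3458 + 1.1081i, |z|^2 = 1.3476
Iter 4: z = -0.6963 + -0.2575i, |z|^2 = 0.5512
Iter 5: z = 0.8306 + 0.8676i, |z|^2 = 1.4426
Iter 6: z = 0.3492 + 1.9502i, |z|^2 = 3.9254
Iter 7: z = -3.2695 + 1.8710i, |z|^2 = 14.1904
Escaped at iteration 7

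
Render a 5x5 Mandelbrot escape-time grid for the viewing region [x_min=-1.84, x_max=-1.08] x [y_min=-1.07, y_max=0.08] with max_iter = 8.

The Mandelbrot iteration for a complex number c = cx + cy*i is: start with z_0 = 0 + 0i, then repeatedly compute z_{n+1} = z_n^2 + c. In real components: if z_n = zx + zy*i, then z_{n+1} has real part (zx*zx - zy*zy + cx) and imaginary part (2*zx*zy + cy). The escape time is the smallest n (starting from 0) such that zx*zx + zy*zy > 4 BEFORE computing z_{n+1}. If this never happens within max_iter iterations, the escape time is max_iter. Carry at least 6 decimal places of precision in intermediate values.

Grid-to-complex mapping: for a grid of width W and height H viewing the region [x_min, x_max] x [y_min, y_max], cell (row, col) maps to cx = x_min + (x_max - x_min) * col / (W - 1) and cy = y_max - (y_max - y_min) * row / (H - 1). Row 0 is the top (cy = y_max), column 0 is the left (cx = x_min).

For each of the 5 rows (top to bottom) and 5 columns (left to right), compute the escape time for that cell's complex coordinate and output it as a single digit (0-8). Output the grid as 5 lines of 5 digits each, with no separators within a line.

Answer: 46888
44588
33345
23333
12233

Derivation:
(row=0, col=0): c = -1.8400 + 0.0800i → escape time 4
(row=0, col=1): c = -1.6500 + 0.0800i → escape time 6
(row=0, col=2): c = -1.4600 + 0.0800i → escape time 8
(row=0, col=3): c = -1.2700 + 0.0800i → escape time 8
(row=0, col=4): c = -1.0800 + 0.0800i → escape time 8
(row=1, col=0): c = -1.8400 + -0.2075i → escape time 4
(row=1, col=1): c = -1.6500 + -0.2075i → escape time 4
(row=1, col=2): c = -1.4600 + -0.2075i → escape time 5
(row=1, col=3): c = -1.2700 + -0.2075i → escape time 8
(row=1, col=4): c = -1.0800 + -0.2075i → escape time 8
(row=2, col=0): c = -1.8400 + -0.4950i → escape time 3
(row=2, col=1): c = -1.6500 + -0.4950i → escape time 3
(row=2, col=2): c = -1.4600 + -0.4950i → escape time 3
(row=2, col=3): c = -1.2700 + -0.4950i → escape time 4
(row=2, col=4): c = -1.0800 + -0.4950i → escape time 5
(row=3, col=0): c = -1.8400 + -0.7825i → escape time 2
(row=3, col=1): c = -1.6500 + -0.7825i → escape time 3
(row=3, col=2): c = -1.4600 + -0.7825i → escape time 3
(row=3, col=3): c = -1.2700 + -0.7825i → escape time 3
(row=3, col=4): c = -1.0800 + -0.7825i → escape time 3
(row=4, col=0): c = -1.8400 + -1.0700i → escape time 1
(row=4, col=1): c = -1.6500 + -1.0700i → escape time 2
(row=4, col=2): c = -1.4600 + -1.0700i → escape time 2
(row=4, col=3): c = -1.2700 + -1.0700i → escape time 3
(row=4, col=4): c = -1.0800 + -1.0700i → escape time 3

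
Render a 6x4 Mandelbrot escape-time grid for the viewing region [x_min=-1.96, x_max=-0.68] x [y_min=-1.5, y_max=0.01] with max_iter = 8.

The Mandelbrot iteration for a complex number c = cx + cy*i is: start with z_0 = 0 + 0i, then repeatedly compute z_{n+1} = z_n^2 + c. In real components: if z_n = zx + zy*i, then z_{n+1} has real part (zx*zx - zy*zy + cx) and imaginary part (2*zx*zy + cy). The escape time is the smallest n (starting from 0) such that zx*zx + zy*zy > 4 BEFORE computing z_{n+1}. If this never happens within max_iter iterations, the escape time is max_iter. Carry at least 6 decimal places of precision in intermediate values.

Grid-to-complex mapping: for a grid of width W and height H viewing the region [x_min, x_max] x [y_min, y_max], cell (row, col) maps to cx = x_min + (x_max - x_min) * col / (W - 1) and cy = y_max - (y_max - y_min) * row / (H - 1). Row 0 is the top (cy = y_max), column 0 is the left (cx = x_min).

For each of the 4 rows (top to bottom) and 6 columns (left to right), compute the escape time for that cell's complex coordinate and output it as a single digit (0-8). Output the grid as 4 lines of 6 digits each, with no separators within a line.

Answer: 788888
133558
123334
111222

Derivation:
(row=0, col=0): c = -1.9600 + 0.0100i → escape time 7
(row=0, col=1): c = -1.7040 + 0.0100i → escape time 8
(row=0, col=2): c = -1.4480 + 0.0100i → escape time 8
(row=0, col=3): c = -1.1920 + 0.0100i → escape time 8
(row=0, col=4): c = -0.9360 + 0.0100i → escape time 8
(row=0, col=5): c = -0.6800 + 0.0100i → escape time 8
(row=1, col=0): c = -1.9600 + -0.4933i → escape time 1
(row=1, col=1): c = -1.7040 + -0.4933i → escape time 3
(row=1, col=2): c = -1.4480 + -0.4933i → escape time 3
(row=1, col=3): c = -1.1920 + -0.4933i → escape time 5
(row=1, col=4): c = -0.9360 + -0.4933i → escape time 5
(row=1, col=5): c = -0.6800 + -0.4933i → escape time 8
(row=2, col=0): c = -1.9600 + -0.9967i → escape time 1
(row=2, col=1): c = -1.7040 + -0.9967i → escape time 2
(row=2, col=2): c = -1.4480 + -0.9967i → escape time 3
(row=2, col=3): c = -1.1920 + -0.9967i → escape time 3
(row=2, col=4): c = -0.9360 + -0.9967i → escape time 3
(row=2, col=5): c = -0.6800 + -0.9967i → escape time 4
(row=3, col=0): c = -1.9600 + -1.5000i → escape time 1
(row=3, col=1): c = -1.7040 + -1.5000i → escape time 1
(row=3, col=2): c = -1.4480 + -1.5000i → escape time 1
(row=3, col=3): c = -1.1920 + -1.5000i → escape time 2
(row=3, col=4): c = -0.9360 + -1.5000i → escape time 2
(row=3, col=5): c = -0.6800 + -1.5000i → escape time 2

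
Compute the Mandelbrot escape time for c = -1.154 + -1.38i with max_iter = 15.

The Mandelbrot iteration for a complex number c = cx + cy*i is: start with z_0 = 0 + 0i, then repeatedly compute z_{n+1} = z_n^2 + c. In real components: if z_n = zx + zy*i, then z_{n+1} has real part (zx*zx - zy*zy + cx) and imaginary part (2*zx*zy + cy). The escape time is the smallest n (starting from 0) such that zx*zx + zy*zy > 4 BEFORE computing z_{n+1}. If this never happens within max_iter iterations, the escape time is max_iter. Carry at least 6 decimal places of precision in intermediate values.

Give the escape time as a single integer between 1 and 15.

z_0 = 0 + 0i, c = -1.1540 + -1.3800i
Iter 1: z = -1.1540 + -1.3800i, |z|^2 = 3.2361
Iter 2: z = -1.7267 + 1.8050i, |z|^2 = 6.2396
Escaped at iteration 2

Answer: 2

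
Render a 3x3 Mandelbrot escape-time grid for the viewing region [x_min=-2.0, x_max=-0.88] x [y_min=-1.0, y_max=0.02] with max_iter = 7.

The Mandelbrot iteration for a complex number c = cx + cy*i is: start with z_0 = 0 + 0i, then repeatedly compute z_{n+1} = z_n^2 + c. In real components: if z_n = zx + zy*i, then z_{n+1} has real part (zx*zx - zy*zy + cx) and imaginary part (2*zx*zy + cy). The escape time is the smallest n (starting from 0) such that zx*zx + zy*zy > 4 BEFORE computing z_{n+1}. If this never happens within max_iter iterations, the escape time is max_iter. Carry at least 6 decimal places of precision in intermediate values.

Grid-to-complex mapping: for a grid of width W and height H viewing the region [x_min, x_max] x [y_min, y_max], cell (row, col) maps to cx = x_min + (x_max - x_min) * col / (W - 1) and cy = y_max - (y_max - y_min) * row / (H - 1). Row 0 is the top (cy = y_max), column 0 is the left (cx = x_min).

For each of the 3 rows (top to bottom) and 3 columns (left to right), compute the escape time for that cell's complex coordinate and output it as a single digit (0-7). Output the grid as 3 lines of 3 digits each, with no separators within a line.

Answer: 177
136
133

Derivation:
(row=0, col=0): c = -2.0000 + 0.0200i → escape time 1
(row=0, col=1): c = -1.4400 + 0.0200i → escape time 7
(row=0, col=2): c = -0.8800 + 0.0200i → escape time 7
(row=1, col=0): c = -2.0000 + -0.4900i → escape time 1
(row=1, col=1): c = -1.4400 + -0.4900i → escape time 3
(row=1, col=2): c = -0.8800 + -0.4900i → escape time 6
(row=2, col=0): c = -2.0000 + -1.0000i → escape time 1
(row=2, col=1): c = -1.4400 + -1.0000i → escape time 3
(row=2, col=2): c = -0.8800 + -1.0000i → escape time 3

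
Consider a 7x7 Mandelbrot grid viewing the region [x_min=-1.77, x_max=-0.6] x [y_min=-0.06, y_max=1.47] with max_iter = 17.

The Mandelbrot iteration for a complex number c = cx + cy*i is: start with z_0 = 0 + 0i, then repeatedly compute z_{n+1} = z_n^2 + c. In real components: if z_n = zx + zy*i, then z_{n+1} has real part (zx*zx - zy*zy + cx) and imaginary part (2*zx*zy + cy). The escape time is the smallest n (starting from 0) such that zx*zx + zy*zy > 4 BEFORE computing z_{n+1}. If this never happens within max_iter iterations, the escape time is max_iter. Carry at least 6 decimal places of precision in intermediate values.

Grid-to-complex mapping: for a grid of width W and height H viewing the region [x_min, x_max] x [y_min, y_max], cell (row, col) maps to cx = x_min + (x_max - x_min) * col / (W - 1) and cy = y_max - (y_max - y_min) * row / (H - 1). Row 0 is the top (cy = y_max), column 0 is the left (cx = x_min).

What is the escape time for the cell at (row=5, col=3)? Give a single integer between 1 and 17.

Answer: 17

Derivation:
z_0 = 0 + 0i, c = -1.1850 + 0.1950i
Iter 1: z = -1.1850 + 0.1950i, |z|^2 = 1.4423
Iter 2: z = 0.1812 + -0.2671i, |z|^2 = 0.1042
Iter 3: z = -1.2235 + 0.0982i, |z|^2 = 1.5067
Iter 4: z = 0.3024 + -0.0453i, |z|^2 = 0.0935
Iter 5: z = -1.0956 + 0.1676i, |z|^2 = 1.2284
Iter 6: z = -0.0128 + -0.1723i, |z|^2 = 0.0298
Iter 7: z = -1.2145 + 0.1994i, |z|^2 = 1.5148
Iter 8: z = 0.2503 + -0.2893i, |z|^2 = 0.1464
Iter 9: z = -1.2061 + 0.0502i, |z|^2 = 1.4571
Iter 10: z = 0.2671 + 0.0740i, |z|^2 = 0.0768
Iter 11: z = -1.1192 + 0.2345i, |z|^2 = 1.3075
Iter 12: z = 0.0125 + -0.3300i, |z|^2 = 0.1090
Iter 13: z = -1.2937 + 0.1868i, |z|^2 = 1.7086
Iter 14: z = 0.4539 + -0.2882i, |z|^2 = 0.2890
Iter 15: z = -1.0621 + -0.0666i, |z|^2 = 1.1325
Iter 16: z = -0.0614 + 0.3365i, |z|^2 = 0.1170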